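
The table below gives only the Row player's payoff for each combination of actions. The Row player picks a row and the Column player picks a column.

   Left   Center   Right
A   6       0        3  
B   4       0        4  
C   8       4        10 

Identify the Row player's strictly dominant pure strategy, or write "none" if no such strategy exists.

C vs A: Left: 8>6, Center: 4>0, Right: 10>3.
C vs B: Left: 8>4, Center: 4>0, Right: 10>4.
C strictly beats every other strategy against every opponent action, so it is strictly dominant.

C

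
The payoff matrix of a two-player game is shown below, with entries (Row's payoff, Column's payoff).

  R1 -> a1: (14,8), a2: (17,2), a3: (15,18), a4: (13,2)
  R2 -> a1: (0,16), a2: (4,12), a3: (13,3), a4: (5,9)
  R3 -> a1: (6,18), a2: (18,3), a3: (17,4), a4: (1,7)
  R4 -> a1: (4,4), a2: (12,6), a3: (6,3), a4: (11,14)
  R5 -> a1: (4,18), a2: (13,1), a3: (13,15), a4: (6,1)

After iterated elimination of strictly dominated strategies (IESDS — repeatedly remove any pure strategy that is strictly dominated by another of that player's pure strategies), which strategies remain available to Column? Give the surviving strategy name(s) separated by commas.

Row R2 is eliminated: R1 beats it against every remaining column (a1: 14>0, a2: 17>4, a3: 15>13, a4: 13>5).
For Row, R1 strictly dominates R4 on the remaining columns (a1: 14>4, a2: 17>12, a3: 15>6, a4: 13>11); eliminate R4.
For Row, R1 strictly dominates R5 on the remaining columns (a1: 14>4, a2: 17>13, a3: 15>13, a4: 13>6); eliminate R5.
Column's strategy a2 is strictly dominated by a1 (R1: 8>2, R3: 18>3) and is removed.
Column's strategy a4 is strictly dominated by a1 (R1: 8>2, R3: 18>7) and is removed.
Among the remaining strategies, none is strictly dominated by another pure strategy of the same player, so the elimination stops.
Surviving strategies — Row: {R1, R3}; Column: {a1, a3}.

a1, a3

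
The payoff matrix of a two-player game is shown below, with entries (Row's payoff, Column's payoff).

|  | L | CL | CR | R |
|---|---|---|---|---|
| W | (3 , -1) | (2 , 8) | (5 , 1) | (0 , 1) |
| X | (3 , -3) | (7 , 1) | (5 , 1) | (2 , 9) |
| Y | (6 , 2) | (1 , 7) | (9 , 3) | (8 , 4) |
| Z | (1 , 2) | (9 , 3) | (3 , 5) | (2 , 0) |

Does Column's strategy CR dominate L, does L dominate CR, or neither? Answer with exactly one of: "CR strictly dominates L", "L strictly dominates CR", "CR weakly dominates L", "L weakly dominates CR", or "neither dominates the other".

CR's payoffs vs L's, by Row's action — W: 1>-1, X: 1>-3, Y: 3>2, Z: 5>2.
CR gives a strictly higher payoff against each opponent action, so CR strictly dominates L.

CR strictly dominates L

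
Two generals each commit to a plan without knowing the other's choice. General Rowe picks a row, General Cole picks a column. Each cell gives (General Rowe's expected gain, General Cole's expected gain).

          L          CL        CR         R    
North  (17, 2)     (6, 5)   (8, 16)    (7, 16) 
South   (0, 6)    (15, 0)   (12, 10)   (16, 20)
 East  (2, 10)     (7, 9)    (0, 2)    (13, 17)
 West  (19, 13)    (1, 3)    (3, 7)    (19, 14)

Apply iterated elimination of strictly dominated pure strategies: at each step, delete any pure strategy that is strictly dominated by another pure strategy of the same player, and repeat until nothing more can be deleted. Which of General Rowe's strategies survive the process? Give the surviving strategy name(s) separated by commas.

For General Cole, R strictly dominates L on the remaining rows (North: 16>2, South: 20>6, East: 17>10, West: 14>13); eliminate L.
For General Rowe, South strictly dominates North on the remaining columns (CL: 15>6, CR: 12>8, R: 16>7); eliminate North.
Row East is eliminated: South beats it against every remaining column (CL: 15>7, CR: 12>0, R: 16>13).
Column CL is eliminated: CR beats it against every remaining row (South: 10>0, West: 7>3).
For General Cole, R strictly dominates CR on the remaining rows (South: 20>10, West: 14>7); eliminate CR.
For General Rowe, West strictly dominates South on the remaining columns (R: 19>16); eliminate South.
Among the remaining strategies, none is strictly dominated by another pure strategy of the same player, so the elimination stops.
Surviving strategies — General Rowe: {West}; General Cole: {R}.

West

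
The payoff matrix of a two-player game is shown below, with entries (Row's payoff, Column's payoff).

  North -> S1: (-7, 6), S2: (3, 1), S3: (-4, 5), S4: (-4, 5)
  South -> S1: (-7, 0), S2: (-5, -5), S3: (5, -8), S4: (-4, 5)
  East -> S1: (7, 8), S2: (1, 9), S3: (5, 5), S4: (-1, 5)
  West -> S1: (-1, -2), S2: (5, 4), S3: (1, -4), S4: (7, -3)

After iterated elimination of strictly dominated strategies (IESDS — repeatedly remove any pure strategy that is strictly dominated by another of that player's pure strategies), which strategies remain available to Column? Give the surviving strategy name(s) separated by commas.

For Row, West strictly dominates North on the remaining columns (S1: -1>-7, S2: 5>3, S3: 1>-4, S4: 7>-4); eliminate North.
Column's strategy S3 is strictly dominated by S1 (South: 0>-8, East: 8>5, West: -2>-4) and is removed.
For Row, East strictly dominates South on the remaining columns (S1: 7>-7, S2: 1>-5, S4: -1>-4); eliminate South.
For Column, S2 strictly dominates S1 on the remaining rows (East: 9>8, West: 4>-2); eliminate S1.
Row's strategy East is strictly dominated by West (S2: 5>1, S4: 7>-1) and is removed.
Column's strategy S4 is strictly dominated by S2 (West: 4>-3) and is removed.
Among the remaining strategies, none is strictly dominated by another pure strategy of the same player, so the elimination stops.
Surviving strategies — Row: {West}; Column: {S2}.

S2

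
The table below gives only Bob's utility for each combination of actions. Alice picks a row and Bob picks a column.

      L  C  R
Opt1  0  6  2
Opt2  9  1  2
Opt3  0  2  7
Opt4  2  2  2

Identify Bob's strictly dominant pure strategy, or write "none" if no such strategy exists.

none

L fails to dominate C at Opt1 (0<6).
C fails to dominate L at Opt2 (1<9).
R fails to dominate L at Opt2 (2<9).
No single strategy dominates all the others.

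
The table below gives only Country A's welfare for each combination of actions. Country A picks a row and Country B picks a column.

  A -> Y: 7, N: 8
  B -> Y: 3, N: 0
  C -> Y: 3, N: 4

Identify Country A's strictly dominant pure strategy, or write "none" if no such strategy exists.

A

A vs B: Y: 7>3, N: 8>0.
A vs C: Y: 7>3, N: 8>4.
A strictly beats every other strategy against every opponent action, so it is strictly dominant.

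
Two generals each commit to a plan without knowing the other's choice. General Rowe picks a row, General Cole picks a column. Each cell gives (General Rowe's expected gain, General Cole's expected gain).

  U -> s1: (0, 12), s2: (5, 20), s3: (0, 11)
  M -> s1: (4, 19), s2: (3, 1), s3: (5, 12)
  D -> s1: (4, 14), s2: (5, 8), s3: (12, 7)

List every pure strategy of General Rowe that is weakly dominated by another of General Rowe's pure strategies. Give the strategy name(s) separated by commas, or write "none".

U is weakly dominated by D (s1: 4>0, s2: 5=5, s3: 12>0).
D weakly dominates M — s1: 4=4, s2: 5>3, s3: 12>5.
D is not dominated — it holds its own against U at s1 (4>0); M at s2 (5>3).

U, M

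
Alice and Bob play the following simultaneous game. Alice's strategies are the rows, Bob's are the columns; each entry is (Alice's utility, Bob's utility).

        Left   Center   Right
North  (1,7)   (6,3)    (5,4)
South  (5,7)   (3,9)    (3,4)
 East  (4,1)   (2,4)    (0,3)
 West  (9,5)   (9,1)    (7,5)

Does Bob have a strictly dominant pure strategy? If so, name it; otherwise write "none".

Left fails to dominate Center at South (7<9).
Center fails to dominate Left at North (3<7).
Right fails to dominate Left at North (4<7).
No single strategy dominates all the others.

none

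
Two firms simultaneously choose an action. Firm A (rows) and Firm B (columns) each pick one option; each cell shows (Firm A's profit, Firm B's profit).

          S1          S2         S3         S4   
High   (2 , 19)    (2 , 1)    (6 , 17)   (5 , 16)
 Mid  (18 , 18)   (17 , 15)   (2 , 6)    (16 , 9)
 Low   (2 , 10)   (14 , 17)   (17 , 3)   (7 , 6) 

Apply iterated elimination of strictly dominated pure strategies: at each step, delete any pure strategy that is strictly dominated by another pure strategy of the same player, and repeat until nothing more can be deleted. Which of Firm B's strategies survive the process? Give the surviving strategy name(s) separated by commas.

S1

Column S3 is eliminated: S1 beats it against every remaining row (High: 19>17, Mid: 18>6, Low: 10>3).
For Firm A, Mid strictly dominates High on the remaining columns (S1: 18>2, S2: 17>2, S4: 16>5); eliminate High.
For Firm A, Mid strictly dominates Low on the remaining columns (S1: 18>2, S2: 17>14, S4: 16>7); eliminate Low.
For Firm B, S1 strictly dominates S2 on the remaining rows (Mid: 18>15); eliminate S2.
For Firm B, S1 strictly dominates S4 on the remaining rows (Mid: 18>9); eliminate S4.
Among the remaining strategies, none is strictly dominated by another pure strategy of the same player, so the elimination stops.
Surviving strategies — Firm A: {Mid}; Firm B: {S1}.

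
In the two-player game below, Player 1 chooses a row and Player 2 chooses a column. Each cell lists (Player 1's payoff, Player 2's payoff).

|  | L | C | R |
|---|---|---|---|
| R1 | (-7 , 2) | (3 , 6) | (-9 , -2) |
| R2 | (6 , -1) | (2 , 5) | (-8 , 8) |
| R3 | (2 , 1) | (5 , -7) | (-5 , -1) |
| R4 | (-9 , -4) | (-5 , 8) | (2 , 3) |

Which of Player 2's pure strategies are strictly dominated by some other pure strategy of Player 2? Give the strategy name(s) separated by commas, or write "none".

none

L: no other strategy beats it everywhere (C at R3 (1>-7); R at R1 (2>-2)).
C is not dominated — it holds its own against L at R1 (6>2); R at R1 (6>-2).
R: no other strategy beats it everywhere (L at R2 (8>-1); C at R2 (8>5)).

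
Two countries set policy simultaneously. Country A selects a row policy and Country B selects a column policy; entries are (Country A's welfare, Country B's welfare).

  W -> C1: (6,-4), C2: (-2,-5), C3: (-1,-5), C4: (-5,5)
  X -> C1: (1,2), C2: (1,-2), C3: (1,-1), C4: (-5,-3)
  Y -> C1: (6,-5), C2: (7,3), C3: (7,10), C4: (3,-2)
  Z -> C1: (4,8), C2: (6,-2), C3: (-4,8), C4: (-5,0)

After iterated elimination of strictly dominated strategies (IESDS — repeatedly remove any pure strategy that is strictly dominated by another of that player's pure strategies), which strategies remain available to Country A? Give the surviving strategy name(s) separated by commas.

Y

For Country A, Y strictly dominates X on the remaining columns (C1: 6>1, C2: 7>1, C3: 7>1, C4: 3>-5); eliminate X.
For Country A, Y strictly dominates Z on the remaining columns (C1: 6>4, C2: 7>6, C3: 7>-4, C4: 3>-5); eliminate Z.
For Country B, C4 strictly dominates C1 on the remaining rows (W: 5>-4, Y: -2>-5); eliminate C1.
For Country A, Y strictly dominates W on the remaining columns (C2: 7>-2, C3: 7>-1, C4: 3>-5); eliminate W.
Country B's strategy C2 is strictly dominated by C3 (Y: 10>3) and is removed.
Column C4 is eliminated: C3 beats it against every remaining row (Y: 10>-2).
Among the remaining strategies, none is strictly dominated by another pure strategy of the same player, so the elimination stops.
Surviving strategies — Country A: {Y}; Country B: {C3}.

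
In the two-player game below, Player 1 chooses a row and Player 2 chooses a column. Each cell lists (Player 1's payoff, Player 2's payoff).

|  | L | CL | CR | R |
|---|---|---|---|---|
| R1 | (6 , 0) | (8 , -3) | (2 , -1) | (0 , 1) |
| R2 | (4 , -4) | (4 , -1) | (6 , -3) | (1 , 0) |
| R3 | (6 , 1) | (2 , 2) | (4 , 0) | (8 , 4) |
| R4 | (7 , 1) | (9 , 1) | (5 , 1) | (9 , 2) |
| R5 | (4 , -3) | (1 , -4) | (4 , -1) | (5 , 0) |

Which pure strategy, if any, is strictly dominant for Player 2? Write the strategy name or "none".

R vs L: R1: 1>0, R2: 0>-4, R3: 4>1, R4: 2>1, R5: 0>-3.
R vs CL: R1: 1>-3, R2: 0>-1, R3: 4>2, R4: 2>1, R5: 0>-4.
R vs CR: R1: 1>-1, R2: 0>-3, R3: 4>0, R4: 2>1, R5: 0>-1.
R strictly beats every other strategy against every opponent action, so it is strictly dominant.

R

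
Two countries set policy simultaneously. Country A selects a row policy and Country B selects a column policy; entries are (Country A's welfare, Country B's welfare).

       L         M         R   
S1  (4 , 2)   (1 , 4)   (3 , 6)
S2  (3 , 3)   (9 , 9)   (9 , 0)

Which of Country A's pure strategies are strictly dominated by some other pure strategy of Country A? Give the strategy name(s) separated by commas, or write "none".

S1: no other strategy beats it everywhere (S2 at L (4>3)).
Nothing dominates S2: S1 at M (9>1).

none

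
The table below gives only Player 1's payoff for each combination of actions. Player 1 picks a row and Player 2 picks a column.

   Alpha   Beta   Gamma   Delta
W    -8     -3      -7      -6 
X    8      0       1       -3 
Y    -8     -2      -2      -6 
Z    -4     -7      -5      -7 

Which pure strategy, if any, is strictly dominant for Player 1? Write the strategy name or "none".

X

X vs W: Alpha: 8>-8, Beta: 0>-3, Gamma: 1>-7, Delta: -3>-6.
X vs Y: Alpha: 8>-8, Beta: 0>-2, Gamma: 1>-2, Delta: -3>-6.
X vs Z: Alpha: 8>-4, Beta: 0>-7, Gamma: 1>-5, Delta: -3>-7.
X strictly beats every other strategy against every opponent action, so it is strictly dominant.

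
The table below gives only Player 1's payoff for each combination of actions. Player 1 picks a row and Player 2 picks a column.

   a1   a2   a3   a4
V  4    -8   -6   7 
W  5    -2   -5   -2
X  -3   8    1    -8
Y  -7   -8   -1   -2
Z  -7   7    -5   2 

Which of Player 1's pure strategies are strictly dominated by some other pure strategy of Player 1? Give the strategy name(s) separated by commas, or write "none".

none

Nothing dominates V: W at a4 (7>-2); X at a1 (4>-3); Y at a1 (4>-7); Z at a1 (4>-7).
W: no other strategy beats it everywhere (V at a1 (5>4); X at a1 (5>-3); Y at a1 (5>-7); Z at a1 (5>-7)).
X is not dominated — it holds its own against V at a2 (8>-8); W at a2 (8>-2); Y at a1 (-3>-7); Z at a1 (-3>-7).
Y is not dominated — it holds its own against V at a2 (-8=-8); W at a3 (-1>-5); X at a4 (-2>-8); Z at a1 (-7=-7).
Z: no other strategy beats it everywhere (V at a2 (7>-8); W at a2 (7>-2); X at a4 (2>-8); Y at a1 (-7=-7)).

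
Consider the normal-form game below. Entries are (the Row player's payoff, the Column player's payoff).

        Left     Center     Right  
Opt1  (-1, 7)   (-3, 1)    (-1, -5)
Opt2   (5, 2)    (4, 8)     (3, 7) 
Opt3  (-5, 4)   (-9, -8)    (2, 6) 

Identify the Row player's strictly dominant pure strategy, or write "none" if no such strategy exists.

Opt2 vs Opt1: Left: 5>-1, Center: 4>-3, Right: 3>-1.
Opt2 vs Opt3: Left: 5>-5, Center: 4>-9, Right: 3>2.
Opt2 strictly beats every other strategy against every opponent action, so it is strictly dominant.

Opt2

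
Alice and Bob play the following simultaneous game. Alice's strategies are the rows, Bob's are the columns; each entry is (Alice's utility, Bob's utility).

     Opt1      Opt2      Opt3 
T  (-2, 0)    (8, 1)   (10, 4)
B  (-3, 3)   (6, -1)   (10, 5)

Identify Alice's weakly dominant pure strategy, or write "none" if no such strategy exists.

T vs B: Opt1: -2>-3, Opt2: 8>6, Opt3: 10=10.
T is at least as good as every other strategy against every opponent action, so it is weakly dominant.

T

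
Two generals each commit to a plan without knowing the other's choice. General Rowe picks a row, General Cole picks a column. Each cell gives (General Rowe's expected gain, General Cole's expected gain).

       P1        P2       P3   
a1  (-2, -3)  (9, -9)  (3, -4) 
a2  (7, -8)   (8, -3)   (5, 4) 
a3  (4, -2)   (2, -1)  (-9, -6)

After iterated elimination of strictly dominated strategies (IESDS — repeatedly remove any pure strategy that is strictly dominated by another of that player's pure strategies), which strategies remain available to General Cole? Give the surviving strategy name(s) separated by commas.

For General Rowe, a2 strictly dominates a3 on the remaining columns (P1: 7>4, P2: 8>2, P3: 5>-9); eliminate a3.
Column P2 is eliminated: P3 beats it against every remaining row (a1: -4>-9, a2: 4>-3).
Row a1 is eliminated: a2 beats it against every remaining column (P1: 7>-2, P3: 5>3).
Column P1 is eliminated: P3 beats it against every remaining row (a2: 4>-8).
Among the remaining strategies, none is strictly dominated by another pure strategy of the same player, so the elimination stops.
Surviving strategies — General Rowe: {a2}; General Cole: {P3}.

P3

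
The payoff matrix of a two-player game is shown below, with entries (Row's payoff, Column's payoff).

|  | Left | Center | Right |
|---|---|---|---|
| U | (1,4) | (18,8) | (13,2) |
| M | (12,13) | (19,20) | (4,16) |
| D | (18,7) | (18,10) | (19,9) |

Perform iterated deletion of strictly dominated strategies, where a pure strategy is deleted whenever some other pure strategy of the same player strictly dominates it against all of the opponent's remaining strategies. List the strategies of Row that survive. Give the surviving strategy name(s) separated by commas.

For Column, Center strictly dominates Left on the remaining rows (U: 8>4, M: 20>13, D: 10>7); eliminate Left.
For Column, Center strictly dominates Right on the remaining rows (U: 8>2, M: 20>16, D: 10>9); eliminate Right.
Row U is eliminated: M beats it against every remaining column (Center: 19>18).
Row's strategy D is strictly dominated by M (Center: 19>18) and is removed.
Among the remaining strategies, none is strictly dominated by another pure strategy of the same player, so the elimination stops.
Surviving strategies — Row: {M}; Column: {Center}.

M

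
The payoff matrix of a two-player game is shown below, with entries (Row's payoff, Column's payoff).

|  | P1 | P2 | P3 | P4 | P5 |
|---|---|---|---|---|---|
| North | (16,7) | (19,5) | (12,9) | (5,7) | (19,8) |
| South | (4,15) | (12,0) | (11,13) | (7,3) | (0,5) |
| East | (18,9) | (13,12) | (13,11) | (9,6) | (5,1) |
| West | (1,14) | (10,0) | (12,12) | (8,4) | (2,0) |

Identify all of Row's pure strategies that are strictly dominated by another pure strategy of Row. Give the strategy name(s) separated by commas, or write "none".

South, West

North: no other strategy beats it everywhere (South at P1 (16>4); East at P2 (19>13); West at P1 (16>1)).
South is strictly dominated by East (P1: 18>4, P2: 13>12, P3: 13>11, P4: 9>7, P5: 5>0).
East is not dominated — it holds its own against North at P1 (18>16); South at P1 (18>4); West at P1 (18>1).
West: dominated, since East does at least as well everywhere (P1: 18>1, P2: 13>10, P3: 13>12, P4: 9>8, P5: 5>2).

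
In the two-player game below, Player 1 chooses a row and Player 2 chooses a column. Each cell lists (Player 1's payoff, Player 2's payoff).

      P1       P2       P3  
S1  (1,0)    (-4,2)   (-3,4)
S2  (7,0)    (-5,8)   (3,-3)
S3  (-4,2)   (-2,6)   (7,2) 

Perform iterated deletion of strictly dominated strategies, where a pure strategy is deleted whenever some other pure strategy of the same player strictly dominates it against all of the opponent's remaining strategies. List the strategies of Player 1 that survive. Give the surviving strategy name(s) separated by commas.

For Player 2, P2 strictly dominates P1 on the remaining rows (S1: 2>0, S2: 8>0, S3: 6>2); eliminate P1.
For Player 1, S3 strictly dominates S1 on the remaining columns (P2: -2>-4, P3: 7>-3); eliminate S1.
Row S2 is eliminated: S3 beats it against every remaining column (P2: -2>-5, P3: 7>3).
Player 2's strategy P3 is strictly dominated by P2 (S3: 6>2) and is removed.
Among the remaining strategies, none is strictly dominated by another pure strategy of the same player, so the elimination stops.
Surviving strategies — Player 1: {S3}; Player 2: {P2}.

S3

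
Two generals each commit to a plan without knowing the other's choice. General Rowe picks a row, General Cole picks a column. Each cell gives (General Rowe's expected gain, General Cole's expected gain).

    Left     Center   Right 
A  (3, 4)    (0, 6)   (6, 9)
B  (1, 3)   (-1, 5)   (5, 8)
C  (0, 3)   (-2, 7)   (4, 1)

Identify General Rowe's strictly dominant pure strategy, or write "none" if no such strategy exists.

A

A vs B: Left: 3>1, Center: 0>-1, Right: 6>5.
A vs C: Left: 3>0, Center: 0>-2, Right: 6>4.
A strictly beats every other strategy against every opponent action, so it is strictly dominant.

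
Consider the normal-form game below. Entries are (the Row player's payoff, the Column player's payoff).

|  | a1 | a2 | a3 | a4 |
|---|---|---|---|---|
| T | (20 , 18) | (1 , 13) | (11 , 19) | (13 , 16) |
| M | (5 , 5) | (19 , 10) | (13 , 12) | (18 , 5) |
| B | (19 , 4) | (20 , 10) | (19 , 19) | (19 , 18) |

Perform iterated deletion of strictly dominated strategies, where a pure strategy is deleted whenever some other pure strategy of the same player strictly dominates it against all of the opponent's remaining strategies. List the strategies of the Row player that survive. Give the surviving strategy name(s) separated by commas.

B

For the Row player, B strictly dominates M on the remaining columns (a1: 19>5, a2: 20>19, a3: 19>13, a4: 19>18); eliminate M.
Column a1 is eliminated: a3 beats it against every remaining row (T: 19>18, B: 19>4).
The Row player's strategy T is strictly dominated by B (a2: 20>1, a3: 19>11, a4: 19>13) and is removed.
Column a2 is eliminated: a3 beats it against every remaining row (B: 19>10).
For the Column player, a3 strictly dominates a4 on the remaining rows (B: 19>18); eliminate a4.
Among the remaining strategies, none is strictly dominated by another pure strategy of the same player, so the elimination stops.
Surviving strategies — the Row player: {B}; the Column player: {a3}.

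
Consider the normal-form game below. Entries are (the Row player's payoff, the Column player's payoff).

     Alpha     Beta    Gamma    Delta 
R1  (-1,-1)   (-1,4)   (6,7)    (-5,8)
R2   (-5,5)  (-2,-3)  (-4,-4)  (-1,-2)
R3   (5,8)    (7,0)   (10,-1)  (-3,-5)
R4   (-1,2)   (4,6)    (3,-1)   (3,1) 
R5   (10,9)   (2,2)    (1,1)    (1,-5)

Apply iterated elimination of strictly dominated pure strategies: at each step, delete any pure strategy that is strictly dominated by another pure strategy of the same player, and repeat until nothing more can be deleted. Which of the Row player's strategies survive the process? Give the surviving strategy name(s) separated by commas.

R5

For the Row player, R3 strictly dominates R1 on the remaining columns (Alpha: 5>-1, Beta: 7>-1, Gamma: 10>6, Delta: -3>-5); eliminate R1.
Row R2 is eliminated: R4 beats it against every remaining column (Alpha: -1>-5, Beta: 4>-2, Gamma: 3>-4, Delta: 3>-1).
The Column player's strategy Gamma is strictly dominated by Alpha (R3: 8>-1, R4: 2>-1, R5: 9>1) and is removed.
Column Delta is eliminated: Alpha beats it against every remaining row (R3: 8>-5, R4: 2>1, R5: 9>-5).
Row R4 is eliminated: R3 beats it against every remaining column (Alpha: 5>-1, Beta: 7>4).
The Column player's strategy Beta is strictly dominated by Alpha (R3: 8>0, R5: 9>2) and is removed.
Row R3 is eliminated: R5 beats it against every remaining column (Alpha: 10>5).
Among the remaining strategies, none is strictly dominated by another pure strategy of the same player, so the elimination stops.
Surviving strategies — the Row player: {R5}; the Column player: {Alpha}.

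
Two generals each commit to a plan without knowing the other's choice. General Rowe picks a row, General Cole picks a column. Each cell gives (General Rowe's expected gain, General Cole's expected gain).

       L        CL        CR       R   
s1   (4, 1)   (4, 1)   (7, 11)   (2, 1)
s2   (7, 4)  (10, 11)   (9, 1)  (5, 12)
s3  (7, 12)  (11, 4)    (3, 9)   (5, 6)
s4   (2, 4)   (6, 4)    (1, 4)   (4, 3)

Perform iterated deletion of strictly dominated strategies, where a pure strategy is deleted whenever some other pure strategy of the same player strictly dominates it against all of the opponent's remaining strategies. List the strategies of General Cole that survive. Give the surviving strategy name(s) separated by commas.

L, R

General Rowe's strategy s1 is strictly dominated by s2 (L: 7>4, CL: 10>4, CR: 9>7, R: 5>2) and is removed.
General Rowe's strategy s4 is strictly dominated by s2 (L: 7>2, CL: 10>6, CR: 9>1, R: 5>4) and is removed.
Column CL is eliminated: R beats it against every remaining row (s2: 12>11, s3: 6>4).
Column CR is eliminated: L beats it against every remaining row (s2: 4>1, s3: 12>9).
Among the remaining strategies, none is strictly dominated by another pure strategy of the same player, so the elimination stops.
Surviving strategies — General Rowe: {s2, s3}; General Cole: {L, R}.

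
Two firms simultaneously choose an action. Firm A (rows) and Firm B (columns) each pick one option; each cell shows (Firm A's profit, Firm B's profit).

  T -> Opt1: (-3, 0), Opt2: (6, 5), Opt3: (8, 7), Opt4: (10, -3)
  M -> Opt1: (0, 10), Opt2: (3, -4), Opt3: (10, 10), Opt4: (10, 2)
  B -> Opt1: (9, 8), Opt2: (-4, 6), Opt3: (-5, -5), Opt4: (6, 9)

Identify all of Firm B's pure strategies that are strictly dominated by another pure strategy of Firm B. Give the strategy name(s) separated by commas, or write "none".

Opt1 is not dominated — it holds its own against Opt2 at M (10>-4); Opt3 at M (10=10); Opt4 at T (0>-3).
Opt2: no other strategy beats it everywhere (Opt1 at T (5>0); Opt3 at B (6>-5); Opt4 at T (5>-3)).
Nothing dominates Opt3: Opt1 at T (7>0); Opt2 at T (7>5); Opt4 at T (7>-3).
Opt4 is not dominated — it holds its own against Opt1 at B (9>8); Opt2 at M (2>-4); Opt3 at B (9>-5).

none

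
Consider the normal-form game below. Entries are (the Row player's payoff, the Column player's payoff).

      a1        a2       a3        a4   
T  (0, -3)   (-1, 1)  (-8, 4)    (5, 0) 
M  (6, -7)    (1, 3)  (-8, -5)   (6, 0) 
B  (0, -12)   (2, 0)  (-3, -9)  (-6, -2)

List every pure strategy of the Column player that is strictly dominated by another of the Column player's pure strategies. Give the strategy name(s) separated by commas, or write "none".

a1, a4

a1 is strictly dominated by a2 (T: 1>-3, M: 3>-7, B: 0>-12).
a2 is not dominated — it holds its own against a1 at T (1>-3); a3 at M (3>-5); a4 at T (1>0).
Nothing dominates a3: a1 at T (4>-3); a2 at T (4>1); a4 at T (4>0).
a2 strictly dominates a4 — T: 1>0, M: 3>0, B: 0>-2.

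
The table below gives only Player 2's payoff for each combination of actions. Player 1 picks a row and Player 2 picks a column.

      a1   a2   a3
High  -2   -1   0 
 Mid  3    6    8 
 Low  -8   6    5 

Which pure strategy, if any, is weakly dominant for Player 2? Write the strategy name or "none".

a1 fails to dominate a2 at High (-2<-1).
a2 fails to dominate a3 at High (-1<0).
a3 fails to dominate a2 at Low (5<6).
No single strategy dominates all the others.

none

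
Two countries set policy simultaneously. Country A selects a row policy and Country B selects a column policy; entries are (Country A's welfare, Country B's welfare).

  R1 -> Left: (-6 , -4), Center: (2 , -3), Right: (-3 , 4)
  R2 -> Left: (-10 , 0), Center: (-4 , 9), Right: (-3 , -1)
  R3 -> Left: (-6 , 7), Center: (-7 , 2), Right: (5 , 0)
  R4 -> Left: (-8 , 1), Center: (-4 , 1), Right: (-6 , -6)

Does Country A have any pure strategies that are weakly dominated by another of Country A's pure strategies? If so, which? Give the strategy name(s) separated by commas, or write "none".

R2, R4

R1: no other strategy beats it everywhere (R2 at Left (-6>-10); R3 at Center (2>-7); R4 at Left (-6>-8)).
R2 is weakly dominated by R1 (Left: -6>-10, Center: 2>-4, Right: -3=-3).
R3 is not dominated — it holds its own against R1 at Right (5>-3); R2 at Left (-6>-10); R4 at Left (-6>-8).
R1 weakly dominates R4 — Left: -6>-8, Center: 2>-4, Right: -3>-6.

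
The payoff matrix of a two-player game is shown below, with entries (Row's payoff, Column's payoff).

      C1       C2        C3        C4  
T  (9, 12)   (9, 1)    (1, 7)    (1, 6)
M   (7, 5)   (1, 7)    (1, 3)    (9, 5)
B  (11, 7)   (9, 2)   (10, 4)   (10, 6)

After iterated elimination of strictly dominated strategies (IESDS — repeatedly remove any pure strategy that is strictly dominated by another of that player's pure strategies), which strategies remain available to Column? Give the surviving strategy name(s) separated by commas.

C1

Row's strategy M is strictly dominated by B (C1: 11>7, C2: 9>1, C3: 10>1, C4: 10>9) and is removed.
For Column, C1 strictly dominates C2 on the remaining rows (T: 12>1, B: 7>2); eliminate C2.
For Row, B strictly dominates T on the remaining columns (C1: 11>9, C3: 10>1, C4: 10>1); eliminate T.
Column C3 is eliminated: C1 beats it against every remaining row (B: 7>4).
Column C4 is eliminated: C1 beats it against every remaining row (B: 7>6).
Among the remaining strategies, none is strictly dominated by another pure strategy of the same player, so the elimination stops.
Surviving strategies — Row: {B}; Column: {C1}.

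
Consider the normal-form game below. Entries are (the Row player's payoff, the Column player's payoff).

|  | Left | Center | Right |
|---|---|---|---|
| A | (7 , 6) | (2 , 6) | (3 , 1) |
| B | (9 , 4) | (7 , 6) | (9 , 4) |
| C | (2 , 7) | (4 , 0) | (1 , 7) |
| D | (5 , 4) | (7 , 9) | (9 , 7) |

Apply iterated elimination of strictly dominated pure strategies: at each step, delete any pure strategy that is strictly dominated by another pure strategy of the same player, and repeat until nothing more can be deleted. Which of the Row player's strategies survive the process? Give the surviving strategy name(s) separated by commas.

Row A is eliminated: B beats it against every remaining column (Left: 9>7, Center: 7>2, Right: 9>3).
Row C is eliminated: B beats it against every remaining column (Left: 9>2, Center: 7>4, Right: 9>1).
For the Column player, Center strictly dominates Left on the remaining rows (B: 6>4, D: 9>4); eliminate Left.
Column Right is eliminated: Center beats it against every remaining row (B: 6>4, D: 9>7).
Among the remaining strategies, none is strictly dominated by another pure strategy of the same player, so the elimination stops.
Surviving strategies — the Row player: {B, D}; the Column player: {Center}.

B, D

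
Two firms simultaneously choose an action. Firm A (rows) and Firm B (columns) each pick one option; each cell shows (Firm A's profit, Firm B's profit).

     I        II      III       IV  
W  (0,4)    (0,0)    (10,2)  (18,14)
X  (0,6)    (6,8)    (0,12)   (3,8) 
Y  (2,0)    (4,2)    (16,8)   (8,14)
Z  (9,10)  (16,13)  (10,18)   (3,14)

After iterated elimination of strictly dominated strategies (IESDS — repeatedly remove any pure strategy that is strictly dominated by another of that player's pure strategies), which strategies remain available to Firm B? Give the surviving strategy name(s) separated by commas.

For Firm B, IV strictly dominates I on the remaining rows (W: 14>4, X: 8>6, Y: 14>0, Z: 14>10); eliminate I.
Column II is eliminated: III beats it against every remaining row (W: 2>0, X: 12>8, Y: 8>2, Z: 18>13).
Firm A's strategy X is strictly dominated by W (III: 10>0, IV: 18>3) and is removed.
For Firm A, Y strictly dominates Z on the remaining columns (III: 16>10, IV: 8>3); eliminate Z.
For Firm B, IV strictly dominates III on the remaining rows (W: 14>2, Y: 14>8); eliminate III.
Firm A's strategy Y is strictly dominated by W (IV: 18>8) and is removed.
Among the remaining strategies, none is strictly dominated by another pure strategy of the same player, so the elimination stops.
Surviving strategies — Firm A: {W}; Firm B: {IV}.

IV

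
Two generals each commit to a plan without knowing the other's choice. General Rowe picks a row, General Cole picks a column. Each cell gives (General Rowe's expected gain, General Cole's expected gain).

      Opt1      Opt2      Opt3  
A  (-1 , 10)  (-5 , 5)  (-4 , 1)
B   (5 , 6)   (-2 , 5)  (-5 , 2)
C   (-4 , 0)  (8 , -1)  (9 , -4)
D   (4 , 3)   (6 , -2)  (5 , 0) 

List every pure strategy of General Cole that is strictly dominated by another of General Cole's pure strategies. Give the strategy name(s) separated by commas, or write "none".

Opt2, Opt3

Opt1 is not dominated — it holds its own against Opt2 at A (10>5); Opt3 at A (10>1).
Opt2: dominated, since Opt1 does at least as well everywhere (A: 10>5, B: 6>5, C: 0>-1, D: 3>-2).
Opt1 strictly dominates Opt3 — A: 10>1, B: 6>2, C: 0>-4, D: 3>0.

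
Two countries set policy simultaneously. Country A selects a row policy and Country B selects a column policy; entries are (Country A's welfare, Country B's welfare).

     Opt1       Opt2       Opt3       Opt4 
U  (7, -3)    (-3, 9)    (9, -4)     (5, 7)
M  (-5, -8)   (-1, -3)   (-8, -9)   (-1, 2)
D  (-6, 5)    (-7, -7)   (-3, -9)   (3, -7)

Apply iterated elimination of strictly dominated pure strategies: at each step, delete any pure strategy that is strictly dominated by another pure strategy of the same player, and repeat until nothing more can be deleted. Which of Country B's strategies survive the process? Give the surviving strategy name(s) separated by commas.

For Country A, U strictly dominates D on the remaining columns (Opt1: 7>-6, Opt2: -3>-7, Opt3: 9>-3, Opt4: 5>3); eliminate D.
For Country B, Opt2 strictly dominates Opt1 on the remaining rows (U: 9>-3, M: -3>-8); eliminate Opt1.
Country B's strategy Opt3 is strictly dominated by Opt2 (U: 9>-4, M: -3>-9) and is removed.
Among the remaining strategies, none is strictly dominated by another pure strategy of the same player, so the elimination stops.
Surviving strategies — Country A: {U, M}; Country B: {Opt2, Opt4}.

Opt2, Opt4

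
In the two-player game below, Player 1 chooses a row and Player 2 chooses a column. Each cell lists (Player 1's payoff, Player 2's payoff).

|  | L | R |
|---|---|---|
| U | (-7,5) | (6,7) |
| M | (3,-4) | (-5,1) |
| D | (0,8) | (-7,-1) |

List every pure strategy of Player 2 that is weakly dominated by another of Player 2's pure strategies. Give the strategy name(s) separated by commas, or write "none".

none

Nothing dominates L: R at D (8>-1).
Nothing dominates R: L at U (7>5).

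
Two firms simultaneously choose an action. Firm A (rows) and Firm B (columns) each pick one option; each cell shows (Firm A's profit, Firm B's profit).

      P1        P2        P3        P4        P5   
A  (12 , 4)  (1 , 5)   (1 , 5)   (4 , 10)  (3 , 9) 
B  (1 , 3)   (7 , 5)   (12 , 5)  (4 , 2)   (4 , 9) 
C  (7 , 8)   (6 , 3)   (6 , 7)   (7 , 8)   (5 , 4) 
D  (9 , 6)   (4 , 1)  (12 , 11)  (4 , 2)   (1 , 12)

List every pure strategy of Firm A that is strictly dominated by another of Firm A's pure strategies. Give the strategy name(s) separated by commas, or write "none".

none

Nothing dominates A: B at P1 (12>1); C at P1 (12>7); D at P1 (12>9).
B is not dominated — it holds its own against A at P2 (7>1); C at P2 (7>6); D at P2 (7>4).
Nothing dominates C: A at P2 (6>1); B at P1 (7>1); D at P2 (6>4).
D: no other strategy beats it everywhere (A at P2 (4>1); B at P1 (9>1); C at P1 (9>7)).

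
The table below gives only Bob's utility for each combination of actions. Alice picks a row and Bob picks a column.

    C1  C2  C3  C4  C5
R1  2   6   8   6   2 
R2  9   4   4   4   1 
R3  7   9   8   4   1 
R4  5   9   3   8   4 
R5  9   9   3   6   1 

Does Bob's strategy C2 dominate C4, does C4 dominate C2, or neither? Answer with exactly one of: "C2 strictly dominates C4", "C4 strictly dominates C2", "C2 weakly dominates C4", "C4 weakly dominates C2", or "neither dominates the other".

C2's payoffs vs C4's, by Alice's action — R1: 6=6, R2: 4=4, R3: 9>4, R4: 9>8, R5: 9>6.
C2 is at least as good everywhere and strictly better somewhere (tied only at R1, R2), so C2 weakly but not strictly dominates C4.

C2 weakly dominates C4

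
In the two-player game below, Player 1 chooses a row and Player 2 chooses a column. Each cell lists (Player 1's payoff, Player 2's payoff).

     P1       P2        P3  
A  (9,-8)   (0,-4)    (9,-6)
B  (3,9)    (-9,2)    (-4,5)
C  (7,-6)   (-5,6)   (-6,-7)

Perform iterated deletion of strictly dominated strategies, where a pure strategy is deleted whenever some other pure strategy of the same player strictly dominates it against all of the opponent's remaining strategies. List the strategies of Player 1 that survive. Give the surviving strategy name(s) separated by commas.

Row B is eliminated: A beats it against every remaining column (P1: 9>3, P2: 0>-9, P3: 9>-4).
Player 1's strategy C is strictly dominated by A (P1: 9>7, P2: 0>-5, P3: 9>-6) and is removed.
Player 2's strategy P1 is strictly dominated by P2 (A: -4>-8) and is removed.
For Player 2, P2 strictly dominates P3 on the remaining rows (A: -4>-6); eliminate P3.
Among the remaining strategies, none is strictly dominated by another pure strategy of the same player, so the elimination stops.
Surviving strategies — Player 1: {A}; Player 2: {P2}.

A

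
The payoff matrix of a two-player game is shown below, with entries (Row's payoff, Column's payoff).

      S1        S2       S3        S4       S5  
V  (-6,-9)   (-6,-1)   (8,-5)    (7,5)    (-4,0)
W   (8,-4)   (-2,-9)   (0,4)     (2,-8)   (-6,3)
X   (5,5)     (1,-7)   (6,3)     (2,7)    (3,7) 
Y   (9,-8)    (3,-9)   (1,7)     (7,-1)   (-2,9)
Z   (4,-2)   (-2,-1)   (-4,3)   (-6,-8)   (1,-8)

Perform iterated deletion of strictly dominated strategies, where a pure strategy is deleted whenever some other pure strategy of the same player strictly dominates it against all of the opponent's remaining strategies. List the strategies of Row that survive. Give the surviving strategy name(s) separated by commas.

V, X, Y

Row W is eliminated: Y beats it against every remaining column (S1: 9>8, S2: 3>-2, S3: 1>0, S4: 7>2, S5: -2>-6).
Row Z is eliminated: X beats it against every remaining column (S1: 5>4, S2: 1>-2, S3: 6>-4, S4: 2>-6, S5: 3>1).
Column S1 is eliminated: S4 beats it against every remaining row (V: 5>-9, X: 7>5, Y: -1>-8).
For Column, S4 strictly dominates S2 on the remaining rows (V: 5>-1, X: 7>-7, Y: -1>-9); eliminate S2.
For Column, S5 strictly dominates S3 on the remaining rows (V: 0>-5, X: 7>3, Y: 9>7); eliminate S3.
Among the remaining strategies, none is strictly dominated by another pure strategy of the same player, so the elimination stops.
Surviving strategies — Row: {V, X, Y}; Column: {S4, S5}.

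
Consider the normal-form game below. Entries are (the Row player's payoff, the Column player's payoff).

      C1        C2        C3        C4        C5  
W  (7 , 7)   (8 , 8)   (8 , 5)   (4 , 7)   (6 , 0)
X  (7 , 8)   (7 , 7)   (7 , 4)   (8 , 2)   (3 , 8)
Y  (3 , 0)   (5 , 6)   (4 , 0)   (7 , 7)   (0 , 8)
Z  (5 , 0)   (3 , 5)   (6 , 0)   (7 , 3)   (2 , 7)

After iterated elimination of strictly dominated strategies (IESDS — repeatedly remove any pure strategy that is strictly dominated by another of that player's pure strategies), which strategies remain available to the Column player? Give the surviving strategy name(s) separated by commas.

C1, C2, C5

Row Y is eliminated: X beats it against every remaining column (C1: 7>3, C2: 7>5, C3: 7>4, C4: 8>7, C5: 3>0).
Row Z is eliminated: X beats it against every remaining column (C1: 7>5, C2: 7>3, C3: 7>6, C4: 8>7, C5: 3>2).
The Column player's strategy C3 is strictly dominated by C1 (W: 7>5, X: 8>4) and is removed.
Column C4 is eliminated: C2 beats it against every remaining row (W: 8>7, X: 7>2).
Among the remaining strategies, none is strictly dominated by another pure strategy of the same player, so the elimination stops.
Surviving strategies — the Row player: {W, X}; the Column player: {C1, C2, C5}.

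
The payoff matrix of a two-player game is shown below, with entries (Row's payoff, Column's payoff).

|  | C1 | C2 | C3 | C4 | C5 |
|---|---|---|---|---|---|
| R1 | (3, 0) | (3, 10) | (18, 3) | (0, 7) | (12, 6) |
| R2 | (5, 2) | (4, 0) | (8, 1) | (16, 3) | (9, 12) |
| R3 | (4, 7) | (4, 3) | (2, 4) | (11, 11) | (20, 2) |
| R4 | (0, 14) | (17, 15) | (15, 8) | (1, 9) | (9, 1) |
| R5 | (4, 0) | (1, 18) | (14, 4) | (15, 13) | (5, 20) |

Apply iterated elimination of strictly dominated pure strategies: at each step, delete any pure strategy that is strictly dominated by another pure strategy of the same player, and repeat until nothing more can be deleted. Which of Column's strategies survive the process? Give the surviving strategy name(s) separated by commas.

Column's strategy C3 is strictly dominated by C4 (R1: 7>3, R2: 3>1, R3: 11>4, R4: 9>8, R5: 13>4) and is removed.
For Row, R3 strictly dominates R1 on the remaining columns (C1: 4>3, C2: 4>3, C4: 11>0, C5: 20>12); eliminate R1.
Row R5 is eliminated: R2 beats it against every remaining column (C1: 5>4, C2: 4>1, C4: 16>15, C5: 9>5).
Among the remaining strategies, none is strictly dominated by another pure strategy of the same player, so the elimination stops.
Surviving strategies — Row: {R2, R3, R4}; Column: {C1, C2, C4, C5}.

C1, C2, C4, C5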